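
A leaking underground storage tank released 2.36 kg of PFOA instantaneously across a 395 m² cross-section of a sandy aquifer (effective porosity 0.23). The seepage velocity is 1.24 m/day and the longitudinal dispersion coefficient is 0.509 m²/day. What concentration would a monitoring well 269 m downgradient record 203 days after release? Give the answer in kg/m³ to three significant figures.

0.000350 kg/m³

For an instantaneous plane source, C(x,t) = M/(n_e·A·√(4πDt)) · exp(−(x−vt)²/(4Dt)), with n_e·A the pore (flow) area.
Plume center vt = 1.24 × 203 = 251.72 m, so the well at 269 m is 17.28 m downgradient of the peak.
√(4πDt) = 36.03 m, giving peak height M/(n_e·A·√(4πDt)) = 2.36/(0.23 × 395 × 36.03) = 0.0007210 kg/m³.
(x−vt)²/(4Dt) = (17.28)²/(4 × 0.509 × 203) = 0.7225; exp(−0.7225) = 0.4855.
C = 0.0007210 × 0.4855 = 0.000350 kg/m³.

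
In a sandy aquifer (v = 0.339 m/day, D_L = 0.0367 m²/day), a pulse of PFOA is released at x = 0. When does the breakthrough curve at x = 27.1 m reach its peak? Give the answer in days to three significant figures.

For the 1D instantaneous-source solution, setting ∂C/∂t = 0 at fixed x gives v²t² + 2Dt − x² = 0, so t = (√(D² + v²x²) − D)/v².
√(D² + v²x²) = √(0.0367² + 0.339² × 27.1²) = 9.187; v² = 0.114921.
t = (9.187 − 0.0367)/0.114921 = 79.6 days (vs. the pure-advection estimate x/v = 79.9 d).

79.6 days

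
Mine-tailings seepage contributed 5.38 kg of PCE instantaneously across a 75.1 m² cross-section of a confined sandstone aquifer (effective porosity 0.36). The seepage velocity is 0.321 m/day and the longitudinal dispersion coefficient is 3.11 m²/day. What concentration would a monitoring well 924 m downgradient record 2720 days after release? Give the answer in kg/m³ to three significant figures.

For an instantaneous plane source, C(x,t) = M/(n_e·A·√(4πDt)) · exp(−(x−vt)²/(4Dt)), with n_e·A the pore (flow) area.
Plume center vt = 0.321 × 2720 = 873.12 m, so the well at 924 m is 50.88 m downgradient of the peak.
√(4πDt) = 326.0 m, giving peak height M/(n_e·A·√(4πDt)) = 5.38/(0.36 × 75.1 × 326.0) = 0.0006104 kg/m³.
(x−vt)²/(4Dt) = (50.88)²/(4 × 3.11 × 2720) = 0.07651; exp(−0.07651) = 0.9263.
C = 0.0006104 × 0.9263 = 0.000565 kg/m³.

0.000565 kg/m³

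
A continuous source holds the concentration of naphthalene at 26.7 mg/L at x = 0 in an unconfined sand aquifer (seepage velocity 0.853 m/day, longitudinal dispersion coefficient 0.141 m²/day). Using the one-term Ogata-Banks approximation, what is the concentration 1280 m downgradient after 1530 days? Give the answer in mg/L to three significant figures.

23.7 mg/L

For a continuous step input, C/C₀ ≈ ½·erfc((x−vt)/(2√(Dt))).
vt = 0.853 × 1530 = 1305.09 m and 2√(Dt) = 2√(0.141 × 1530) = 29.38 m.
Argument (x−vt)/(2√(Dt)) = (1280 − 1305.09)/29.38 = -0.8540; ½·erfc(-0.8540) = 0.8864.
C = 26.7 × 0.8864 = 23.7 mg/L.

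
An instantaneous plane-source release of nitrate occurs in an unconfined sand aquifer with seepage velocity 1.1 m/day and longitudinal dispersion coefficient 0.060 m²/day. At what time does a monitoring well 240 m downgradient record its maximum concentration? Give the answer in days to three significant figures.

For the 1D instantaneous-source solution, setting ∂C/∂t = 0 at fixed x gives v²t² + 2Dt − x² = 0, so t = (√(D² + v²x²) − D)/v².
√(D² + v²x²) = √(0.060² + 1.1² × 240²) = 264.0; v² = 1.21.
t = (264.0 − 0.060)/1.21 = 218 days (vs. the pure-advection estimate x/v = 218 d).

218 days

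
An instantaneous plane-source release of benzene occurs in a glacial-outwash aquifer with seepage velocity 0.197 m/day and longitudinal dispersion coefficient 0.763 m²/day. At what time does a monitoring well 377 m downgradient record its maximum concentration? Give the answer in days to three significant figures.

For the 1D instantaneous-source solution, setting ∂C/∂t = 0 at fixed x gives v²t² + 2Dt − x² = 0, so t = (√(D² + v²x²) − D)/v².
√(D² + v²x²) = √(0.763² + 0.197² × 377²) = 74.27; v² = 0.038809.
t = (74.27 − 0.763)/0.038809 = 1890 days (vs. the pure-advection estimate x/v = 1910 d).

1890 days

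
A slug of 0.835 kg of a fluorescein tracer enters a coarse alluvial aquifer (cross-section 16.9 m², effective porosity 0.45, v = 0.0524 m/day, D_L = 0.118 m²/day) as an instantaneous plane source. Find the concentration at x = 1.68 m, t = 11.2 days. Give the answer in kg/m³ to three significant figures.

For an instantaneous plane source, C(x,t) = M/(n_e·A·√(4πDt)) · exp(−(x−vt)²/(4Dt)), with n_e·A the pore (flow) area.
Plume center vt = 0.0524 × 11.2 = 0.58688 m, so the well at 1.68 m is 1.09312 m downgradient of the peak.
√(4πDt) = 4.075 m, giving peak height M/(n_e·A·√(4πDt)) = 0.835/(0.45 × 16.9 × 4.075) = 0.02694 kg/m³.
(x−vt)²/(4Dt) = (1.09312)²/(4 × 0.118 × 11.2) = 0.2260; exp(−0.2260) = 0.7977.
C = 0.02694 × 0.7977 = 0.0215 kg/m³.

0.0215 kg/m³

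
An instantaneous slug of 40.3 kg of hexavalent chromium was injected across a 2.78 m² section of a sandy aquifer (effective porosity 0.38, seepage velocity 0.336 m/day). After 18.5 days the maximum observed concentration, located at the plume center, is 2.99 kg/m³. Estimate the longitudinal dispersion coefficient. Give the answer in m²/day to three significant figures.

At the plume center C_max = M/(n_e·A·√(4πDt)), so D = M²/(4πt·(n_e·A·C_max)²).
n_e·A·C_max = 0.38 × 2.78 × 2.99 = 3.159 kg/m.
D = 40.3²/(4π × 18.5 × 3.159²) = 0.700 m²/day.

0.700 m²/day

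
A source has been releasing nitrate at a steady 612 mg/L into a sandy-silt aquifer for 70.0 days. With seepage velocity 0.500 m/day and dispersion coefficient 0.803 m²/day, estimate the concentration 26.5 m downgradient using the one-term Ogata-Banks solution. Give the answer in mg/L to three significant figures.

483 mg/L

For a continuous step input, C/C₀ ≈ ½·erfc((x−vt)/(2√(Dt))).
vt = 0.500 × 70.0 = 35 m and 2√(Dt) = 2√(0.803 × 70.0) = 14.99 m.
Argument (x−vt)/(2√(Dt)) = (26.5 − 35)/14.99 = -0.5670; ½·erfc(-0.5670) = 0.7887.
C = 612 × 0.7887 = 483 mg/L.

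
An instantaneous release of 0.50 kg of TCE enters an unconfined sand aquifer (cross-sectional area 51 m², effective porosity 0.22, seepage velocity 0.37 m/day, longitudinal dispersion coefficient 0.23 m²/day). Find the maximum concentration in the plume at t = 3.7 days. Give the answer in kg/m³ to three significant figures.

The peak of an instantaneous 1D plume sits at x = vt; there the Gaussian factor is 1 and C_max = M/(n_e·A·√(4πDt)), where n_e·A is the pore area the mass is dissolved in.
√(4πDt) = √(4π × 0.23 × 3.7) = 3.270 m, so C_max = 0.50/(0.22 × 51 × 3.270) = 0.0136 kg/m³.

0.0136 kg/m³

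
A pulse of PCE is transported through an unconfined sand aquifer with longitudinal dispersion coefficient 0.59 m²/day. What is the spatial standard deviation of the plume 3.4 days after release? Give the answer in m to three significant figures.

Dispersive spreading gives a Gaussian with σ² = 2Dt; advection only shifts the center.
σ = √(2 × 0.59 × 3.4) = 2.00 m.

2.00 m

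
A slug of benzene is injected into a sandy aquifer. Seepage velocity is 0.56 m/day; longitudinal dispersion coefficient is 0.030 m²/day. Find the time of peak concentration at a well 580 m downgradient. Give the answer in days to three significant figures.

1040 days

For the 1D instantaneous-source solution, setting ∂C/∂t = 0 at fixed x gives v²t² + 2Dt − x² = 0, so t = (√(D² + v²x²) − D)/v².
√(D² + v²x²) = √(0.030² + 0.56² × 580²) = 324.8; v² = 0.3136.
t = (324.8 − 0.030)/0.3136 = 1040 days (vs. the pure-advection estimate x/v = 1040 d).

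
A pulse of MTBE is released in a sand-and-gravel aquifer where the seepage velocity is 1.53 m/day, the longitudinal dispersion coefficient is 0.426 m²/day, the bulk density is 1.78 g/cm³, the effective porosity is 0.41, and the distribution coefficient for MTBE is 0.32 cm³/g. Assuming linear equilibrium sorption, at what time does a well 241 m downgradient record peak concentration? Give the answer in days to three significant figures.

Retardation factor R = 1 + ρ_b·K_d/n = 1 + 1.78 × 0.32/0.41 = 2.389.
Sorption retards both mechanisms: v_R = v/R = 0.6404 m/day, D_R = D/R = 0.1783 m²/day.
Peak time from v_R²t² + 2D_R t − x² = 0: t = (√(D_R² + v_R²x²) − D_R)/v_R².
√(D_R² + v_R²x²) = √(0.1783² + 0.6404² × 241²) = 154.3; v_R² = 0.4101.
t = (154.3 − 0.1783)/0.4101 = 376 days.

376 days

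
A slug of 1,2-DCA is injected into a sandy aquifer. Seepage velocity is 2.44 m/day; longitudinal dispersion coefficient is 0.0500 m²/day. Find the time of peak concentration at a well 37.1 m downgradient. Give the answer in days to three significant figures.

For the 1D instantaneous-source solution, setting ∂C/∂t = 0 at fixed x gives v²t² + 2Dt − x² = 0, so t = (√(D² + v²x²) − D)/v².
√(D² + v²x²) = √(0.0500² + 2.44² × 37.1²) = 90.52; v² = 5.9536.
t = (90.52 − 0.0500)/5.9536 = 15.2 days (vs. the pure-advection estimate x/v = 15.2 d).

15.2 days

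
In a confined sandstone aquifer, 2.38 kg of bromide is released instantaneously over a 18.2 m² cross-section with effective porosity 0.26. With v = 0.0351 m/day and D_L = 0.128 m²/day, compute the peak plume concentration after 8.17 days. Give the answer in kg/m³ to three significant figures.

The peak of an instantaneous 1D plume sits at x = vt; there the Gaussian factor is 1 and C_max = M/(n_e·A·√(4πDt)), where n_e·A is the pore area the mass is dissolved in.
√(4πDt) = √(4π × 0.128 × 8.17) = 3.625 m, so C_max = 2.38/(0.26 × 18.2 × 3.625) = 0.139 kg/m³.

0.139 kg/m³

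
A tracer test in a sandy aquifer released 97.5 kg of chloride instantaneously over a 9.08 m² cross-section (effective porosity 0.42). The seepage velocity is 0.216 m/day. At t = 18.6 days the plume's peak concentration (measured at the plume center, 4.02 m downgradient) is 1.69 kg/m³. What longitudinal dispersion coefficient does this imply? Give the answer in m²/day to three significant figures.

0.979 m²/day

At the plume center C_max = M/(n_e·A·√(4πDt)), so D = M²/(4πt·(n_e·A·C_max)²).
n_e·A·C_max = 0.42 × 9.08 × 1.69 = 6.445 kg/m.
D = 97.5²/(4π × 18.6 × 6.445²) = 0.979 m²/day.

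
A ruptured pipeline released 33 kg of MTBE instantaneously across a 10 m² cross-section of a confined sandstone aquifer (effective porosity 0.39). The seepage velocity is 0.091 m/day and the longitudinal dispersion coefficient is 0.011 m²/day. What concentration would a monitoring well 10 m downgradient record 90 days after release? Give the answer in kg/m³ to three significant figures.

For an instantaneous plane source, C(x,t) = M/(n_e·A·√(4πDt)) · exp(−(x−vt)²/(4Dt)), with n_e·A the pore (flow) area.
Plume center vt = 0.091 × 90 = 8.19 m, so the well at 10 m is 1.81 m downgradient of the peak.
√(4πDt) = 3.527 m, giving peak height M/(n_e·A·√(4πDt)) = 33/(0.39 × 10 × 3.527) = 2.399 kg/m³.
(x−vt)²/(4Dt) = (1.81)²/(4 × 0.011 × 90) = 0.8273; exp(−0.8273) = 0.4372.
C = 2.399 × 0.4372 = 1.05 kg/m³.

1.05 kg/m³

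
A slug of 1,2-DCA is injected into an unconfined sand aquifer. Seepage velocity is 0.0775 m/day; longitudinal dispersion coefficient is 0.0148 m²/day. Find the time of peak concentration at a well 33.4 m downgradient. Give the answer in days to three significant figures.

429 days

For the 1D instantaneous-source solution, setting ∂C/∂t = 0 at fixed x gives v²t² + 2Dt − x² = 0, so t = (√(D² + v²x²) − D)/v².
√(D² + v²x²) = √(0.0148² + 0.0775² × 33.4²) = 2.589; v² = 0.00600625.
t = (2.589 − 0.0148)/0.00600625 = 429 days (vs. the pure-advection estimate x/v = 431 d).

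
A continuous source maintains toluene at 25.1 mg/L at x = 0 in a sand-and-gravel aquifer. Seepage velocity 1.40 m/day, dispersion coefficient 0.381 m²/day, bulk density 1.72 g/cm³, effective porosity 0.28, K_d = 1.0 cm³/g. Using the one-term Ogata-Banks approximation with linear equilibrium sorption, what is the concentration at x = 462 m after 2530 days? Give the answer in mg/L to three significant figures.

Retardation factor R = 1 + ρ_b·K_d/n = 1 + 1.72 × 1.0/0.28 = 7.143.
Sorption retards both mechanisms: v_R = v/R = 0.1960 m/day, D_R = D/R = 0.05334 m²/day.
v_R·t = 0.1960 × 2530 = 495.88 m; 2√(D_R t) = 23.23 m; argument = (462 − 495.88)/23.23 = -1.458.
C = C₀ × ½·erfc(-1.458) = 25.1 × 0.9804 = 24.6 mg/L.

24.6 mg/L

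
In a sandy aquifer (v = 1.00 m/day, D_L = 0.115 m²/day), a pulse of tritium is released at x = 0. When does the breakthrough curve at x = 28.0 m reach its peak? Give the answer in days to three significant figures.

27.9 days

For the 1D instantaneous-source solution, setting ∂C/∂t = 0 at fixed x gives v²t² + 2Dt − x² = 0, so t = (√(D² + v²x²) − D)/v².
√(D² + v²x²) = √(0.115² + 1.00² × 28.0²) = 28.00; v² = 1.
t = (28.00 − 0.115)/1 = 27.9 days (vs. the pure-advection estimate x/v = 28.0 d).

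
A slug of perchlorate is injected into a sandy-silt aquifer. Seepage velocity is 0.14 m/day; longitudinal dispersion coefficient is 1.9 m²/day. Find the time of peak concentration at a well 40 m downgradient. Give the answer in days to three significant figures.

205 days

For the 1D instantaneous-source solution, setting ∂C/∂t = 0 at fixed x gives v²t² + 2Dt − x² = 0, so t = (√(D² + v²x²) − D)/v².
√(D² + v²x²) = √(1.9² + 0.14² × 40²) = 5.914; v² = 0.0196.
t = (5.914 − 1.9)/0.0196 = 205 days (vs. the pure-advection estimate x/v = 286 d).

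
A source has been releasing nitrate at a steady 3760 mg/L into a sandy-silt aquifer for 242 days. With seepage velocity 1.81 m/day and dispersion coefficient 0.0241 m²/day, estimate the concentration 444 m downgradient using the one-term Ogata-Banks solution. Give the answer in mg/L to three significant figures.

150 mg/L

For a continuous step input, C/C₀ ≈ ½·erfc((x−vt)/(2√(Dt))).
vt = 1.81 × 242 = 438.02 m and 2√(Dt) = 2√(0.0241 × 242) = 4.830 m.
Argument (x−vt)/(2√(Dt)) = (444 − 438.02)/4.830 = 1.238; ½·erfc(1.238) = 0.03999.
C = 3760 × 0.03999 = 150 mg/L.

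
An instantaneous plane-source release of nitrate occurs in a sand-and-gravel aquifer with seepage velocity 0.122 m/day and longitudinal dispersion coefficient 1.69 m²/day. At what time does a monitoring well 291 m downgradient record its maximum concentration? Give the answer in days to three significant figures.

For the 1D instantaneous-source solution, setting ∂C/∂t = 0 at fixed x gives v²t² + 2Dt − x² = 0, so t = (√(D² + v²x²) − D)/v².
√(D² + v²x²) = √(1.69² + 0.122² × 291²) = 35.54; v² = 0.014884.
t = (35.54 − 1.69)/0.014884 = 2270 days (vs. the pure-advection estimate x/v = 2390 d).

2270 days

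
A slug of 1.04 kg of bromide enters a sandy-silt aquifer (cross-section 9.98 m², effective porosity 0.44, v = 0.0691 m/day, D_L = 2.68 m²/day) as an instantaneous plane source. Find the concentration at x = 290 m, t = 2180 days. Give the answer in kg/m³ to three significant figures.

0.000381 kg/m³

For an instantaneous plane source, C(x,t) = M/(n_e·A·√(4πDt)) · exp(−(x−vt)²/(4Dt)), with n_e·A the pore (flow) area.
Plume center vt = 0.0691 × 2180 = 150.638 m, so the well at 290 m is 139.362 m downgradient of the peak.
√(4πDt) = 271.0 m, giving peak height M/(n_e·A·√(4πDt)) = 1.04/(0.44 × 9.98 × 271.0) = 0.0008739 kg/m³.
(x−vt)²/(4Dt) = (139.362)²/(4 × 2.68 × 2180) = 0.8311; exp(−0.8311) = 0.4356.
C = 0.0008739 × 0.4356 = 0.000381 kg/m³.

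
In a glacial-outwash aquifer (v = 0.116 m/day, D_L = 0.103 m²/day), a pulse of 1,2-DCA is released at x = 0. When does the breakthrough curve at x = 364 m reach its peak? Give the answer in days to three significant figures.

For the 1D instantaneous-source solution, setting ∂C/∂t = 0 at fixed x gives v²t² + 2Dt − x² = 0, so t = (√(D² + v²x²) − D)/v².
√(D² + v²x²) = √(0.103² + 0.116² × 364²) = 42.22; v² = 0.013456.
t = (42.22 − 0.103)/0.013456 = 3130 days (vs. the pure-advection estimate x/v = 3140 d).

3130 days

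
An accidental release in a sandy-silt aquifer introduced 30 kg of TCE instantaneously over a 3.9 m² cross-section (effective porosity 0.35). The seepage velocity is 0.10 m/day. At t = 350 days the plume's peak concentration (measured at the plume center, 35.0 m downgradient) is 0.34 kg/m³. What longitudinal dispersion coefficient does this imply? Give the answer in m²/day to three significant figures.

At the plume center C_max = M/(n_e·A·√(4πDt)), so D = M²/(4πt·(n_e·A·C_max)²).
n_e·A·C_max = 0.35 × 3.9 × 0.34 = 0.4641 kg/m.
D = 30²/(4π × 350 × 0.4641²) = 0.950 m²/day.

0.950 m²/day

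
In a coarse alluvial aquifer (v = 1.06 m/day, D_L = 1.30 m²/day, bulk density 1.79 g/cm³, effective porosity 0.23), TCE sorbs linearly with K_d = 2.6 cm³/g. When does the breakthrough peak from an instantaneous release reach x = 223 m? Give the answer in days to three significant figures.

Retardation factor R = 1 + ρ_b·K_d/n = 1 + 1.79 × 2.6/0.23 = 21.23.
Sorption retards both mechanisms: v_R = v/R = 0.04993 m/day, D_R = D/R = 0.06123 m²/day.
Peak time from v_R²t² + 2D_R t − x² = 0: t = (√(D_R² + v_R²x²) − D_R)/v_R².
√(D_R² + v_R²x²) = √(0.06123² + 0.04993² × 223²) = 11.13; v_R² = 0.002493.
t = (11.13 − 0.06123)/0.002493 = 4440 days.

4440 days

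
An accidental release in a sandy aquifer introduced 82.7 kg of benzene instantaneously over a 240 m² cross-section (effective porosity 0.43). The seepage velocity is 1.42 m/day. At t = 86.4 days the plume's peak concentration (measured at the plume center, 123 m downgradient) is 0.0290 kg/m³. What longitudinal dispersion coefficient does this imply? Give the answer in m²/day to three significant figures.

0.703 m²/day

At the plume center C_max = M/(n_e·A·√(4πDt)), so D = M²/(4πt·(n_e·A·C_max)²).
n_e·A·C_max = 0.43 × 240 × 0.0290 = 2.993 kg/m.
D = 82.7²/(4π × 86.4 × 2.993²) = 0.703 m²/day.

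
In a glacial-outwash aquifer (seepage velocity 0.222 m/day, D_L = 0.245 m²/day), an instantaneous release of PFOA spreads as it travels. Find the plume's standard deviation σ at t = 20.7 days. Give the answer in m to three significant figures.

3.18 m

Dispersive spreading gives a Gaussian with σ² = 2Dt; advection only shifts the center.
σ = √(2 × 0.245 × 20.7) = 3.18 m.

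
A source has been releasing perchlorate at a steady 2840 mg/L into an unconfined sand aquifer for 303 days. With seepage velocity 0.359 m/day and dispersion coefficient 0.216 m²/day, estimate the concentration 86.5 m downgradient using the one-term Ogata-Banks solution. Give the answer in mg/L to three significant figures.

For a continuous step input, C/C₀ ≈ ½·erfc((x−vt)/(2√(Dt))).
vt = 0.359 × 303 = 108.777 m and 2√(Dt) = 2√(0.216 × 303) = 16.18 m.
Argument (x−vt)/(2√(Dt)) = (86.5 − 108.777)/16.18 = -1.377; ½·erfc(-1.377) = 0.9743.
C = 2840 × 0.9743 = 2770 mg/L.

2770 mg/L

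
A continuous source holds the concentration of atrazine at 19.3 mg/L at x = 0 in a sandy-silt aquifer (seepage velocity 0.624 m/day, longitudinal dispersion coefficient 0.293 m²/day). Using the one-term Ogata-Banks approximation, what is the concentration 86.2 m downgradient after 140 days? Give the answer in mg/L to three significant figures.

For a continuous step input, C/C₀ ≈ ½·erfc((x−vt)/(2√(Dt))).
vt = 0.624 × 140 = 87.36 m and 2√(Dt) = 2√(0.293 × 140) = 12.81 m.
Argument (x−vt)/(2√(Dt)) = (86.2 − 87.36)/12.81 = -0.09055; ½·erfc(-0.09055) = 0.5509.
C = 19.3 × 0.5509 = 10.6 mg/L.

10.6 mg/L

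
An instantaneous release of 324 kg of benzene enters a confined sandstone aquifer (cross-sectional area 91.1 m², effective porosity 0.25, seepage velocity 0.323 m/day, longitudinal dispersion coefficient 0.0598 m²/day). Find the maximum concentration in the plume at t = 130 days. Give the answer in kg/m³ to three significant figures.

The peak of an instantaneous 1D plume sits at x = vt; there the Gaussian factor is 1 and C_max = M/(n_e·A·√(4πDt)), where n_e·A is the pore area the mass is dissolved in.
√(4πDt) = √(4π × 0.0598 × 130) = 9.884 m, so C_max = 324/(0.25 × 91.1 × 9.884) = 1.44 kg/m³.

1.44 kg/m³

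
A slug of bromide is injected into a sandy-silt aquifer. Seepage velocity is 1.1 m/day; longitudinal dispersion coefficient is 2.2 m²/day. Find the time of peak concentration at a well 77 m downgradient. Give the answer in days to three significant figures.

68.2 days

For the 1D instantaneous-source solution, setting ∂C/∂t = 0 at fixed x gives v²t² + 2Dt − x² = 0, so t = (√(D² + v²x²) − D)/v².
√(D² + v²x²) = √(2.2² + 1.1² × 77²) = 84.73; v² = 1.21.
t = (84.73 − 2.2)/1.21 = 68.2 days (vs. the pure-advection estimate x/v = 70.0 d).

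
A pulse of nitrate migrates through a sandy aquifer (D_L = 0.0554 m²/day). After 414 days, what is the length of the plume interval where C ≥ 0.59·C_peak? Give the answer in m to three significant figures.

The plume is Gaussian with σ = √(2Dt) = √(2 × 0.0554 × 414) = 6.773 m.
C/C_peak = exp(−Δx²/(2σ²)) = 0.59 ⇒ Δx = σ·√(−2 ln 0.59) = 6.773 × 1.027 = 6.956 m.
Width = 2Δx = 13.9 m.

13.9 m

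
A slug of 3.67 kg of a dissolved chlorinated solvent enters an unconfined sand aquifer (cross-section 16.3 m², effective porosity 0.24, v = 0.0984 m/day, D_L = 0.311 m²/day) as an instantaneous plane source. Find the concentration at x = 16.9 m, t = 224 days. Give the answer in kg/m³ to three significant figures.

For an instantaneous plane source, C(x,t) = M/(n_e·A·√(4πDt)) · exp(−(x−vt)²/(4Dt)), with n_e·A the pore (flow) area.
Plume center vt = 0.0984 × 224 = 22.0416 m, so the well at 16.9 m is 5.1416 m upgradient of the peak.
√(4πDt) = 29.59 m, giving peak height M/(n_e·A·√(4πDt)) = 3.67/(0.24 × 16.3 × 29.59) = 0.03170 kg/m³.
(x−vt)²/(4Dt) = (-5.1416)²/(4 × 0.311 × 224) = 0.09487; exp(−0.09487) = 0.9095.
C = 0.03170 × 0.9095 = 0.0288 kg/m³.

0.0288 kg/m³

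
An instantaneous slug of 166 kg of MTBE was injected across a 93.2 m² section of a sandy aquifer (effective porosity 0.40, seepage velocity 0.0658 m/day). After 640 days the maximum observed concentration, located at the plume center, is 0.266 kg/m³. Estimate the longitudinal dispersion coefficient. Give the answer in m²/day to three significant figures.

At the plume center C_max = M/(n_e·A·√(4πDt)), so D = M²/(4πt·(n_e·A·C_max)²).
n_e·A·C_max = 0.40 × 93.2 × 0.266 = 9.916 kg/m.
D = 166²/(4π × 640 × 9.916²) = 0.0348 m²/day.

0.0348 m²/day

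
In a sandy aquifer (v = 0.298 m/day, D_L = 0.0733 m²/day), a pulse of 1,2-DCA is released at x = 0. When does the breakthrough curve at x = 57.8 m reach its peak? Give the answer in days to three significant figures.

193 days

For the 1D instantaneous-source solution, setting ∂C/∂t = 0 at fixed x gives v²t² + 2Dt − x² = 0, so t = (√(D² + v²x²) − D)/v².
√(D² + v²x²) = √(0.0733² + 0.298² × 57.8²) = 17.22; v² = 0.088804.
t = (17.22 − 0.0733)/0.088804 = 193 days (vs. the pure-advection estimate x/v = 194 d).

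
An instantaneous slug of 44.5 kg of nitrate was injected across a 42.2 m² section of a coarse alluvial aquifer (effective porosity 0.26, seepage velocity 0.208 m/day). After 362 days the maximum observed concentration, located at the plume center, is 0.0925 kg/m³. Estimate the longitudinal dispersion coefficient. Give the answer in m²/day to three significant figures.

At the plume center C_max = M/(n_e·A·√(4πDt)), so D = M²/(4πt·(n_e·A·C_max)²).
n_e·A·C_max = 0.26 × 42.2 × 0.0925 = 1.015 kg/m.
D = 44.5²/(4π × 362 × 1.015²) = 0.423 m²/day.

0.423 m²/day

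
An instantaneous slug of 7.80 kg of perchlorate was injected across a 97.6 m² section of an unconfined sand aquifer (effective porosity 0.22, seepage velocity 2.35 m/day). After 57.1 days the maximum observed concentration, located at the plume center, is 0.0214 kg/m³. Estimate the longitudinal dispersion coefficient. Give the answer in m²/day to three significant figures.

0.402 m²/day

At the plume center C_max = M/(n_e·A·√(4πDt)), so D = M²/(4πt·(n_e·A·C_max)²).
n_e·A·C_max = 0.22 × 97.6 × 0.0214 = 0.4595 kg/m.
D = 7.80²/(4π × 57.1 × 0.4595²) = 0.402 m²/day.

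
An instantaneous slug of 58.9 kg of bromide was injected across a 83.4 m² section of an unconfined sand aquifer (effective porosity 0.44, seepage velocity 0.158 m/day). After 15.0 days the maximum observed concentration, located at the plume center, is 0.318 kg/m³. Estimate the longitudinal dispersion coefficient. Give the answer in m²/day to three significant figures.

At the plume center C_max = M/(n_e·A·√(4πDt)), so D = M²/(4πt·(n_e·A·C_max)²).
n_e·A·C_max = 0.44 × 83.4 × 0.318 = 11.67 kg/m.
D = 58.9²/(4π × 15.0 × 11.67²) = 0.135 m²/day.

0.135 m²/day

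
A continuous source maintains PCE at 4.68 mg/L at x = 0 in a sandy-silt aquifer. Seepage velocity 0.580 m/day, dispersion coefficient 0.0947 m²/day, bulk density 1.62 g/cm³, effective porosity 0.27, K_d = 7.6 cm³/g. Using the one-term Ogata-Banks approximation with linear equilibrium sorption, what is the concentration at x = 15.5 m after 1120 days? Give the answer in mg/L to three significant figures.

Retardation factor R = 1 + ρ_b·K_d/n = 1 + 1.62 × 7.6/0.27 = 46.60.
Sorption retards both mechanisms: v_R = v/R = 0.01245 m/day, D_R = D/R = 0.002032 m²/day.
v_R·t = 0.01245 × 1120 = 13.944 m; 2√(D_R t) = 3.017 m; argument = (15.5 − 13.944)/3.017 = 0.5157.
C = C₀ × ½·erfc(0.5157) = 4.68 × 0.2329 = 1.09 mg/L.

1.09 mg/L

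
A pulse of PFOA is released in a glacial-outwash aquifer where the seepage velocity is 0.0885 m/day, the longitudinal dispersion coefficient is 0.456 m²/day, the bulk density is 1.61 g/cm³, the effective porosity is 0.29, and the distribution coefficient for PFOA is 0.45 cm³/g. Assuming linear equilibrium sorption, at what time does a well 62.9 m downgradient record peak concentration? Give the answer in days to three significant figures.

Retardation factor R = 1 + ρ_b·K_d/n = 1 + 1.61 × 0.45/0.29 = 3.498.
Sorption retards both mechanisms: v_R = v/R = 0.02530 m/day, D_R = D/R = 0.1304 m²/day.
Peak time from v_R²t² + 2D_R t − x² = 0: t = (√(D_R² + v_R²x²) − D_R)/v_R².
√(D_R² + v_R²x²) = √(0.1304² + 0.02530² × 62.9²) = 1.597; v_R² = 0.0006401.
t = (1.597 − 0.1304)/0.0006401 = 2290 days.

2290 days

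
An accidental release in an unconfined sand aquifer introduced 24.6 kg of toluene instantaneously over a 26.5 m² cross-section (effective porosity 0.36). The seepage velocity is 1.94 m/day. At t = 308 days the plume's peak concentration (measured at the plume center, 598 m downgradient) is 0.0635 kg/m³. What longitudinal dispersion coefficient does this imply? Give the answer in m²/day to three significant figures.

At the plume center C_max = M/(n_e·A·√(4πDt)), so D = M²/(4πt·(n_e·A·C_max)²).
n_e·A·C_max = 0.36 × 26.5 × 0.0635 = 0.6058 kg/m.
D = 24.6²/(4π × 308 × 0.6058²) = 0.426 m²/day.

0.426 m²/day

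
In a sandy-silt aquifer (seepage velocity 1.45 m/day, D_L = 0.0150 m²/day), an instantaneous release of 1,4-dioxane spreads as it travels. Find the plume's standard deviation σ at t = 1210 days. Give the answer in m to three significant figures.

6.02 m

Dispersive spreading gives a Gaussian with σ² = 2Dt; advection only shifts the center.
σ = √(2 × 0.0150 × 1210) = 6.02 m.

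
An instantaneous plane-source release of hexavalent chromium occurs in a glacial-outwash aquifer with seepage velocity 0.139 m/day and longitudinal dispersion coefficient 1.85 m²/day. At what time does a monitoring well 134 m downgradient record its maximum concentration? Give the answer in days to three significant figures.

873 days

For the 1D instantaneous-source solution, setting ∂C/∂t = 0 at fixed x gives v²t² + 2Dt − x² = 0, so t = (√(D² + v²x²) − D)/v².
√(D² + v²x²) = √(1.85² + 0.139² × 134²) = 18.72; v² = 0.019321.
t = (18.72 − 1.85)/0.019321 = 873 days (vs. the pure-advection estimate x/v = 964 d).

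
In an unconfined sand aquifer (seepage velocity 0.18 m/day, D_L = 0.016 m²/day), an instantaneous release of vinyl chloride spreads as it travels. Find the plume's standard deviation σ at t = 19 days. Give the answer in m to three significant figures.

Dispersive spreading gives a Gaussian with σ² = 2Dt; advection only shifts the center.
σ = √(2 × 0.016 × 19) = 0.780 m.

0.780 m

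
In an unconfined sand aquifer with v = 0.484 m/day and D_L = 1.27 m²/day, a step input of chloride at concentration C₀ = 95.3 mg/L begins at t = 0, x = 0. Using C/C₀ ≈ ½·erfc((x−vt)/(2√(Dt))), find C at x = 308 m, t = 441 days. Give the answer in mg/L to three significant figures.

For a continuous step input, C/C₀ ≈ ½·erfc((x−vt)/(2√(Dt))).
vt = 0.484 × 441 = 213.444 m and 2√(Dt) = 2√(1.27 × 441) = 47.33 m.
Argument (x−vt)/(2√(Dt)) = (308 − 213.444)/47.33 = 1.998; ½·erfc(1.998) = 0.002360.
C = 95.3 × 0.002360 = 0.225 mg/L.

0.225 mg/L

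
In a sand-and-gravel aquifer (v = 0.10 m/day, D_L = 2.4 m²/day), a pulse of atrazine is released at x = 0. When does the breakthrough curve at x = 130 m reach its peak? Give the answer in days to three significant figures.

For the 1D instantaneous-source solution, setting ∂C/∂t = 0 at fixed x gives v²t² + 2Dt − x² = 0, so t = (√(D² + v²x²) − D)/v².
√(D² + v²x²) = √(2.4² + 0.10² × 130²) = 13.22; v² = 0.01.
t = (13.22 − 2.4)/0.01 = 1080 days (vs. the pure-advection estimate x/v = 1300 d).

1080 days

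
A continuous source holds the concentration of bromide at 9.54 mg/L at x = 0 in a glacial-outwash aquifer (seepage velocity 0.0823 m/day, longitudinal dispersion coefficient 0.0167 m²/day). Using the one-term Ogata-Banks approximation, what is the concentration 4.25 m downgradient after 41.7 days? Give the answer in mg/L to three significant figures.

For a continuous step input, C/C₀ ≈ ½·erfc((x−vt)/(2√(Dt))).
vt = 0.0823 × 41.7 = 3.43191 m and 2√(Dt) = 2√(0.0167 × 41.7) = 1.669 m.
Argument (x−vt)/(2√(Dt)) = (4.25 − 3.43191)/1.669 = 0.4902; ½·erfc(0.4902) = 0.2441.
C = 9.54 × 0.2441 = 2.33 mg/L.

2.33 mg/L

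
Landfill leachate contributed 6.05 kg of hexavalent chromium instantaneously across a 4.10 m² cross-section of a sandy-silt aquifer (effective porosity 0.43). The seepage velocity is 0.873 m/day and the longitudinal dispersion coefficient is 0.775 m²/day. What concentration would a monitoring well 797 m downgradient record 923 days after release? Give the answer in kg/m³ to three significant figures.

For an instantaneous plane source, C(x,t) = M/(n_e·A·√(4πDt)) · exp(−(x−vt)²/(4Dt)), with n_e·A the pore (flow) area.
Plume center vt = 0.873 × 923 = 805.779 m, so the well at 797 m is 8.779 m upgradient of the peak.
√(4πDt) = 94.81 m, giving peak height M/(n_e·A·√(4πDt)) = 6.05/(0.43 × 4.10 × 94.81) = 0.03620 kg/m³.
(x−vt)²/(4Dt) = (-8.779)²/(4 × 0.775 × 923) = 0.02694; exp(−0.02694) = 0.9734.
C = 0.03620 × 0.9734 = 0.0352 kg/m³.

0.0352 kg/m³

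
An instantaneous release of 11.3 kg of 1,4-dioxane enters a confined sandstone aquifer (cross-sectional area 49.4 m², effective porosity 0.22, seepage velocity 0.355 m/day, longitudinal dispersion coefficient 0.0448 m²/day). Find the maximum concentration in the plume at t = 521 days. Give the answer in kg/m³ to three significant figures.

0.0607 kg/m³

The peak of an instantaneous 1D plume sits at x = vt; there the Gaussian factor is 1 and C_max = M/(n_e·A·√(4πDt)), where n_e·A is the pore area the mass is dissolved in.
√(4πDt) = √(4π × 0.0448 × 521) = 17.13 m, so C_max = 11.3/(0.22 × 49.4 × 17.13) = 0.0607 kg/m³.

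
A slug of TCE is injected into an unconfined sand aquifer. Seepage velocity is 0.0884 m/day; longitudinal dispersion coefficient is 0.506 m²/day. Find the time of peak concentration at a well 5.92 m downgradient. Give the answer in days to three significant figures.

For the 1D instantaneous-source solution, setting ∂C/∂t = 0 at fixed x gives v²t² + 2Dt − x² = 0, so t = (√(D² + v²x²) − D)/v².
√(D² + v²x²) = √(0.506² + 0.0884² × 5.92²) = 0.7279; v² = 0.00781456.
t = (0.7279 − 0.506)/0.00781456 = 28.4 days (vs. the pure-advection estimate x/v = 67.0 d).

28.4 days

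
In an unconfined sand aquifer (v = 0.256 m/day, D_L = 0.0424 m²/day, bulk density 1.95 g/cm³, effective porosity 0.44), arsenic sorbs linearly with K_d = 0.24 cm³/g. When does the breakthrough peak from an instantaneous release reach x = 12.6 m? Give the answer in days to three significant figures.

Retardation factor R = 1 + ρ_b·K_d/n = 1 + 1.95 × 0.24/0.44 = 2.064.
Sorption retards both mechanisms: v_R = v/R = 0.1240 m/day, D_R = D/R = 0.02054 m²/day.
Peak time from v_R²t² + 2D_R t − x² = 0: t = (√(D_R² + v_R²x²) − D_R)/v_R².
√(D_R² + v_R²x²) = √(0.02054² + 0.1240² × 12.6²) = 1.563; v_R² = 0.01538.
t = (1.563 − 0.02054)/0.01538 = 100 days.

100 days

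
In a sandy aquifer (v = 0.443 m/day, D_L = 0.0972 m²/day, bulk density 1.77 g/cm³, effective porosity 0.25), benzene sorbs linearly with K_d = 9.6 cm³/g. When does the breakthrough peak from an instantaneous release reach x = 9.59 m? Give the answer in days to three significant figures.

1460 days

Retardation factor R = 1 + ρ_b·K_d/n = 1 + 1.77 × 9.6/0.25 = 68.97.
Sorption retards both mechanisms: v_R = v/R = 0.006423 m/day, D_R = D/R = 0.001409 m²/day.
Peak time from v_R²t² + 2D_R t − x² = 0: t = (√(D_R² + v_R²x²) − D_R)/v_R².
√(D_R² + v_R²x²) = √(0.001409² + 0.006423² × 9.59²) = 0.06161; v_R² = 4.125e-05.
t = (0.06161 − 0.001409)/4.125e-05 = 1460 days.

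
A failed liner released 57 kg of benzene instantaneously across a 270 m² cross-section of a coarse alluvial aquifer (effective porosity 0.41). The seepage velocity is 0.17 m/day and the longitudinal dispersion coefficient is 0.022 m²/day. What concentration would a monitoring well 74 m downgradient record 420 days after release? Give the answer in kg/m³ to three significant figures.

For an instantaneous plane source, C(x,t) = M/(n_e·A·√(4πDt)) · exp(−(x−vt)²/(4Dt)), with n_e·A the pore (flow) area.
Plume center vt = 0.17 × 420 = 71.4 m, so the well at 74 m is 2.6 m downgradient of the peak.
√(4πDt) = 10.78 m, giving peak height M/(n_e·A·√(4πDt)) = 57/(0.41 × 270 × 10.78) = 0.04776 kg/m³.
(x−vt)²/(4Dt) = (2.6)²/(4 × 0.022 × 420) = 0.1829; exp(−0.1829) = 0.8329.
C = 0.04776 × 0.8329 = 0.0398 kg/m³.

0.0398 kg/m³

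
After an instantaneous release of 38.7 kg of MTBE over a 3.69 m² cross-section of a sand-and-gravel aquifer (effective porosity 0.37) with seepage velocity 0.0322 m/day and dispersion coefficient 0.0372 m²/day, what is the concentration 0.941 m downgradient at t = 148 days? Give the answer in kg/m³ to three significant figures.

For an instantaneous plane source, C(x,t) = M/(n_e·A·√(4πDt)) · exp(−(x−vt)²/(4Dt)), with n_e·A the pore (flow) area.
Plume center vt = 0.0322 × 148 = 4.7656 m, so the well at 0.941 m is 3.8246 m upgradient of the peak.
√(4πDt) = 8.318 m, giving peak height M/(n_e·A·√(4πDt)) = 38.7/(0.37 × 3.69 × 8.318) = 3.408 kg/m³.
(x−vt)²/(4Dt) = (-3.8246)²/(4 × 0.0372 × 148) = 0.6642; exp(−0.6642) = 0.5147.
C = 3.408 × 0.5147 = 1.75 kg/m³.

1.75 kg/m³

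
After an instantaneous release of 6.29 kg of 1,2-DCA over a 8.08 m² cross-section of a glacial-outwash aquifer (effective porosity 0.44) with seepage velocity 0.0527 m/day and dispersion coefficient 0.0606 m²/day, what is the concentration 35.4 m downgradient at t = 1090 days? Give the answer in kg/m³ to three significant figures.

For an instantaneous plane source, C(x,t) = M/(n_e·A·√(4πDt)) · exp(−(x−vt)²/(4Dt)), with n_e·A the pore (flow) area.
Plume center vt = 0.0527 × 1090 = 57.443 m, so the well at 35.4 m is 22.043 m upgradient of the peak.
√(4πDt) = 28.81 m, giving peak height M/(n_e·A·√(4πDt)) = 6.29/(0.44 × 8.08 × 28.81) = 0.06141 kg/m³.
(x−vt)²/(4Dt) = (-22.043)²/(4 × 0.0606 × 1090) = 1.839; exp(−1.839) = 0.1590.
C = 0.06141 × 0.1590 = 0.00976 kg/m³.

0.00976 kg/m³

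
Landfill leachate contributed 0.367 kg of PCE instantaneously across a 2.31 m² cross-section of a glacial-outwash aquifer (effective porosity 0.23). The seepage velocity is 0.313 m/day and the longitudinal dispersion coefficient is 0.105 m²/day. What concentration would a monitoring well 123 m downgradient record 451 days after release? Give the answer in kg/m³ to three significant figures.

For an instantaneous plane source, C(x,t) = M/(n_e·A·√(4πDt)) · exp(−(x−vt)²/(4Dt)), with n_e·A the pore (flow) area.
Plume center vt = 0.313 × 451 = 141.163 m, so the well at 123 m is 18.163 m upgradient of the peak.
√(4πDt) = 24.39 m, giving peak height M/(n_e·A·√(4πDt)) = 0.367/(0.23 × 2.31 × 24.39) = 0.02832 kg/m³.
(x−vt)²/(4Dt) = (-18.163)²/(4 × 0.105 × 451) = 1.742; exp(−1.742) = 0.1752.
C = 0.02832 × 0.1752 = 0.00496 kg/m³.

0.00496 kg/m³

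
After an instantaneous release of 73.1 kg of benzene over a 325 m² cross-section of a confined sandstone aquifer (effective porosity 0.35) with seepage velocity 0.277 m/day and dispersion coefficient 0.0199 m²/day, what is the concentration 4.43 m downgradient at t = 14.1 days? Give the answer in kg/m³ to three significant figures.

0.268 kg/m³

For an instantaneous plane source, C(x,t) = M/(n_e·A·√(4πDt)) · exp(−(x−vt)²/(4Dt)), with n_e·A the pore (flow) area.
Plume center vt = 0.277 × 14.1 = 3.9057 m, so the well at 4.43 m is 0.5243 m downgradient of the peak.
√(4πDt) = 1.878 m, giving peak height M/(n_e·A·√(4πDt)) = 73.1/(0.35 × 325 × 1.878) = 0.3422 kg/m³.
(x−vt)²/(4Dt) = (0.5243)²/(4 × 0.0199 × 14.1) = 0.2449; exp(−0.2449) = 0.7828.
C = 0.3422 × 0.7828 = 0.268 kg/m³.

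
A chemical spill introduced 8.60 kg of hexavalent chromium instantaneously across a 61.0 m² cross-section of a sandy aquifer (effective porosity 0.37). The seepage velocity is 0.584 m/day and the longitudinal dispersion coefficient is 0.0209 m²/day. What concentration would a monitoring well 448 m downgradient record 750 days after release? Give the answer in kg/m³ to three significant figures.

0.00551 kg/m³

For an instantaneous plane source, C(x,t) = M/(n_e·A·√(4πDt)) · exp(−(x−vt)²/(4Dt)), with n_e·A the pore (flow) area.
Plume center vt = 0.584 × 750 = 438 m, so the well at 448 m is 10 m downgradient of the peak.
√(4πDt) = 14.03 m, giving peak height M/(n_e·A·√(4πDt)) = 8.60/(0.37 × 61.0 × 14.03) = 0.02716 kg/m³.
(x−vt)²/(4Dt) = (10)²/(4 × 0.0209 × 750) = 1.595; exp(−1.595) = 0.2029.
C = 0.02716 × 0.2029 = 0.00551 kg/m³.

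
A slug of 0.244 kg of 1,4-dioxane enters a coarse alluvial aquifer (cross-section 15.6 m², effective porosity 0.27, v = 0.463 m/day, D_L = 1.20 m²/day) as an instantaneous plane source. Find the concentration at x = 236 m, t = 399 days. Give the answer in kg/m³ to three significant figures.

0.000189 kg/m³

For an instantaneous plane source, C(x,t) = M/(n_e·A·√(4πDt)) · exp(−(x−vt)²/(4Dt)), with n_e·A the pore (flow) area.
Plume center vt = 0.463 × 399 = 184.737 m, so the well at 236 m is 51.263 m downgradient of the peak.
√(4πDt) = 77.57 m, giving peak height M/(n_e·A·√(4πDt)) = 0.244/(0.27 × 15.6 × 77.57) = 0.0007468 kg/m³.
(x−vt)²/(4Dt) = (51.263)²/(4 × 1.20 × 399) = 1.372; exp(−1.372) = 0.2536.
C = 0.0007468 × 0.2536 = 0.000189 kg/m³.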